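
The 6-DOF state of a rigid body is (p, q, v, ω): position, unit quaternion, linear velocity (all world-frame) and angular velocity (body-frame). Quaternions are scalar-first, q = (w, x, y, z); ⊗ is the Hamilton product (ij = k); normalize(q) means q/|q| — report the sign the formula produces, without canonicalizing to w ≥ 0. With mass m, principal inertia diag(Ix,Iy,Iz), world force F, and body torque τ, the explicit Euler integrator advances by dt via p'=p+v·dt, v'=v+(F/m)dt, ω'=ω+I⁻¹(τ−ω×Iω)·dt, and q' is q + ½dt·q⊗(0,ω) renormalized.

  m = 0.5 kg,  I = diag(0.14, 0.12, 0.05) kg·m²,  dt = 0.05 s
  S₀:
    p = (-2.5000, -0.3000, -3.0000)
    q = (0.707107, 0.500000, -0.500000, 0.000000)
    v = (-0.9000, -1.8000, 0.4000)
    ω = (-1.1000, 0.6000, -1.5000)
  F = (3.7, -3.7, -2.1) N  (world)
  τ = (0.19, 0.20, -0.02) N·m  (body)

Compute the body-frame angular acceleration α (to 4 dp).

gyro term ω×Iω = (0.0630, 0.1485, 0.0132)
α = I⁻¹(τ − ω×Iω) = (0.9071, 0.4292, -0.6640)

α = (0.9071, 0.4292, -0.6640)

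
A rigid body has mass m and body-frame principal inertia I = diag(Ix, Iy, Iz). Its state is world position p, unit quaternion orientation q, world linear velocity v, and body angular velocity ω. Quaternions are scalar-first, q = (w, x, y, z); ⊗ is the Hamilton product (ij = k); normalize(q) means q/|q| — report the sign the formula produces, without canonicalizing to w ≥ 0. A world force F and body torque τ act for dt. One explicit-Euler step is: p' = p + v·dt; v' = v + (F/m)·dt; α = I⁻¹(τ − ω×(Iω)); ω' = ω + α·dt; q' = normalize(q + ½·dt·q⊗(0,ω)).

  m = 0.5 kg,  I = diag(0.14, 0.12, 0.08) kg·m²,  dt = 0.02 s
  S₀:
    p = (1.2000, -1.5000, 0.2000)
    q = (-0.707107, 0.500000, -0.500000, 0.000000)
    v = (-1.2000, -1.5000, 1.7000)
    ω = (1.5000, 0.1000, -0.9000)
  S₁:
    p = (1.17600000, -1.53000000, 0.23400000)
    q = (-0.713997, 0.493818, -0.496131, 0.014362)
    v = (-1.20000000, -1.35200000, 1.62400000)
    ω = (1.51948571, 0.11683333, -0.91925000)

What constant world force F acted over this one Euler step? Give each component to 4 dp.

F = (0.0000, 3.7000, -1.9000)

velocity change Δv = (0.00000000, 0.14800000, -0.07600000)
m·(v₁−v₀)/dt = (0.0000, 3.7000, -1.9000)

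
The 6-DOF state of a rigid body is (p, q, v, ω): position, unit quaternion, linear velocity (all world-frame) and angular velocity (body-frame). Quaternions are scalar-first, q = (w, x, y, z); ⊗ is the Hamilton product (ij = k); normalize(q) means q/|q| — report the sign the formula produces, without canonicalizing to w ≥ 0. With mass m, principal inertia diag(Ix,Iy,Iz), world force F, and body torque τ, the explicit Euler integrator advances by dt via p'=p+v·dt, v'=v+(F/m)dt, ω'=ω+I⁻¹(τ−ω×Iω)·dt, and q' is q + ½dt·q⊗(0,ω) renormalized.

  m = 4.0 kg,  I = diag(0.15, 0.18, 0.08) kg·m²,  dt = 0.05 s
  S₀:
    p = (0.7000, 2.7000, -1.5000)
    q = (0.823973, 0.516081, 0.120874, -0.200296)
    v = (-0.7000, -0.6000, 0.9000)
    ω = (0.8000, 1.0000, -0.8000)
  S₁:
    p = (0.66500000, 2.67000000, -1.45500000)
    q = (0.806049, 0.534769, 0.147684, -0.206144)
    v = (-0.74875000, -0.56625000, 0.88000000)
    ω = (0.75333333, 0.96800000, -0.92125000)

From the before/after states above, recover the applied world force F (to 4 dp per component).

velocity change Δv = (-0.04875000, 0.03375000, -0.02000000)
m·(v₁−v₀)/dt = (-3.9000, 2.7000, -1.6000)

F = (-3.9000, 2.7000, -1.6000)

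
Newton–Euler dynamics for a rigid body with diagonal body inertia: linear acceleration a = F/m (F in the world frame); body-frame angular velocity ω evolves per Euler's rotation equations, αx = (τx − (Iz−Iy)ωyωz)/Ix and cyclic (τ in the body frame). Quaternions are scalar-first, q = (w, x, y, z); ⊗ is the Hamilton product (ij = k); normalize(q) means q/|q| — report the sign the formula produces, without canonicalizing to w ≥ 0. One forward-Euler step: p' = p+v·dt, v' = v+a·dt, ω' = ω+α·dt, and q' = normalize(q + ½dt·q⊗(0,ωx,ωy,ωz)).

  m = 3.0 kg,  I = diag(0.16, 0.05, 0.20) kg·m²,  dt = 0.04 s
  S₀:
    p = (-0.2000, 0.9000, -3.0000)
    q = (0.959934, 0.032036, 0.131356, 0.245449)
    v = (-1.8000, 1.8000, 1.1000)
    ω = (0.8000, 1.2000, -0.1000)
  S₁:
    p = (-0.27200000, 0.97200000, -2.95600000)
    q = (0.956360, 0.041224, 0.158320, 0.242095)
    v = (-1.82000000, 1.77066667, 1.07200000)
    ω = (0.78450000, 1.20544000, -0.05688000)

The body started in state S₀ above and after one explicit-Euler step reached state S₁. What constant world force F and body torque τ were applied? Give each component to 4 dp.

F = (-1.5000, -2.2000, -2.1000)
τ = (-0.0800, 0.0100, 0.1100)

velocity change Δv = (-0.02000000, -0.02933333, -0.02800000)
applied force F = (-1.5000, -2.2000, -2.1000)
rate change Δω = (-0.01550000, 0.00544000, 0.04312000)
ω₀×(Iω₀) = (-0.0180, 0.0032, -0.1056)
I·α + gyro = (-0.0800, 0.0100, 0.1100)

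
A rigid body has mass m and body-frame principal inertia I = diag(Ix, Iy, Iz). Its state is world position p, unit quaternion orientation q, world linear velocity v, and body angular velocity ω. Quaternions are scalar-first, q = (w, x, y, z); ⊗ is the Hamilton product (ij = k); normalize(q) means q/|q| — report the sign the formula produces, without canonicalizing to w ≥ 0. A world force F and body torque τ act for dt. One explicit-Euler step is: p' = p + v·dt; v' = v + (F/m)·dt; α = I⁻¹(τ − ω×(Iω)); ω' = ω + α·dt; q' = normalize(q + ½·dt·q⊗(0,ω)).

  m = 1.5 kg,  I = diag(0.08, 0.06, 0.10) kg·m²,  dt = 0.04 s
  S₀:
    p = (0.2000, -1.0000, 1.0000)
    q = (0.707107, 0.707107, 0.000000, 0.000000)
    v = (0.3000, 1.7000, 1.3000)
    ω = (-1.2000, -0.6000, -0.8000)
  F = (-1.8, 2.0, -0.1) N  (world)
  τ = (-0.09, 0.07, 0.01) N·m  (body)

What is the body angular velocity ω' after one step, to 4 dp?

ω' = (-1.2546, -0.5405, -0.7902)

precession coupling ω×(Iω) = (0.0192, -0.0192, -0.0144)
α = I⁻¹(τ − ω×Iω) = (-1.3650, 1.4867, 0.2440)
ω + α·dt = (-1.2546, -0.5405, -0.7902)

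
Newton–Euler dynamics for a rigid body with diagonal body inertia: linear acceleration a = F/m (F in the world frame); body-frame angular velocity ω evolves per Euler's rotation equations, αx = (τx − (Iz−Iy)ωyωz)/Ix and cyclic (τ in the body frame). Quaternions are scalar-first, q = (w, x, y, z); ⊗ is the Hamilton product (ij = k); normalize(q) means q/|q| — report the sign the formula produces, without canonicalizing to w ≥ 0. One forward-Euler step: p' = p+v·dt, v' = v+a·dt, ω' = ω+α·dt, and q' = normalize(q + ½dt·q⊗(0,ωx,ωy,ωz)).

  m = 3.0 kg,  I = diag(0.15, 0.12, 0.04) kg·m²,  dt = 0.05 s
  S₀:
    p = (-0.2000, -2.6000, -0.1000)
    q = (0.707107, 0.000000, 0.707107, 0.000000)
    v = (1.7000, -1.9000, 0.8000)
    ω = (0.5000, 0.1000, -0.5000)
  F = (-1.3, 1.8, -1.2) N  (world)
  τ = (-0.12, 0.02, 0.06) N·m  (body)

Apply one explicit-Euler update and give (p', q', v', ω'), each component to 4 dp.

p' = (-0.1150, -2.6950, -0.0600)
q' = (0.7052, 0.0000, 0.7088, -0.0177)
v' = (1.6783, -1.8700, 0.7800)
ω' = (0.4587, 0.1198, -0.4231)

gyro term ω×Iω = (0.0040, -0.0275, -0.0015)
angular accel α = (-0.8267, 0.3958, 1.5375)
new body rate ω' = (0.4587, 0.1198, -0.4231)
q⊗(0,ω) = (-0.0707107, 0.0000000, 0.0707107, -0.7071070)
q + ½dt·q⊗(0,ω), renormalized = (0.7052, 0.0000, 0.7088, -0.0177)
new position p' = (-0.1150, -2.6950, -0.0600)
new velocity v' = (1.6783, -1.8700, 0.7800)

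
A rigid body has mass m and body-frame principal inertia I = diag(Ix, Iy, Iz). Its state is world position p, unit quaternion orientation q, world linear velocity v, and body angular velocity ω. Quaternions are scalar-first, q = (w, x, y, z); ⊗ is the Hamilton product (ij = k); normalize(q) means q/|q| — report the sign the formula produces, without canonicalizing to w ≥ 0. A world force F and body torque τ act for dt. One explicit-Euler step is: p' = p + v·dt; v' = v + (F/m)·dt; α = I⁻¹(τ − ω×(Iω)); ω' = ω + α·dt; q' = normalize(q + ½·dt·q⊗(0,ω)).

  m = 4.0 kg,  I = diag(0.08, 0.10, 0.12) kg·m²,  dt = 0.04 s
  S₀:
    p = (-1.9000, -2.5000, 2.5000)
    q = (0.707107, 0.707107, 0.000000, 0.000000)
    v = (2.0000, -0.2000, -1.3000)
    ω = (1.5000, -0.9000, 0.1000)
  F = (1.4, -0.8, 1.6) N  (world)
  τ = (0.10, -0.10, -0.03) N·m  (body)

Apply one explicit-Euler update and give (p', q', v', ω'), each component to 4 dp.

gyro term ω×Iω = (-0.0018, -0.0060, -0.0270)
angular accel α = (1.2725, -0.9400, -0.0250)
new body rate ω' = (1.5509, -0.9376, 0.0990)
Hamilton product q⊗(0,ω) = (-1.0606605, 1.0606605, -0.7071070, -0.5656856)
q' = normalize(q + ½dt·q⊗(0,ω)) = (0.6855, 0.7279, -0.0141, -0.0113)
p' = p + v·dt = (-1.8200, -2.5080, 2.4480)
v' = v + a·dt = (2.0140, -0.2080, -1.2840)

p' = (-1.8200, -2.5080, 2.4480)
q' = (0.6855, 0.7279, -0.0141, -0.0113)
v' = (2.0140, -0.2080, -1.2840)
ω' = (1.5509, -0.9376, 0.0990)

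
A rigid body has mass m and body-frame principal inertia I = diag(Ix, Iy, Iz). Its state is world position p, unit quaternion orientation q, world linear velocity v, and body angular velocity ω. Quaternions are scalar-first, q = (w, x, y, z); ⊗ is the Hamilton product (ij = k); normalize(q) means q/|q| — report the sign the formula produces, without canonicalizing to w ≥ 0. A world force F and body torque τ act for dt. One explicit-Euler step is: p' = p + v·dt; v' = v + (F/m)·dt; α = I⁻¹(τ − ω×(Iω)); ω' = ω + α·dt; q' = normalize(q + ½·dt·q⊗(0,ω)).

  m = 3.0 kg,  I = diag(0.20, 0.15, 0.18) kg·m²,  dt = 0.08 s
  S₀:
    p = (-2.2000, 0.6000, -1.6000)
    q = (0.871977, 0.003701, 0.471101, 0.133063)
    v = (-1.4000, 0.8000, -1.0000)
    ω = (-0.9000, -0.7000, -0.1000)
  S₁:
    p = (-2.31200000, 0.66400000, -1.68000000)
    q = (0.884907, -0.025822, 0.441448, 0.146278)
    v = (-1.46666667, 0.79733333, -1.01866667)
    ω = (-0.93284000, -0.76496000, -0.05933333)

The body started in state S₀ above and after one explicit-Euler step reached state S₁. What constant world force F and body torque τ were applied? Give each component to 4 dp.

rate change Δω = (-0.03284000, -0.06496000, 0.04066667)
gyro term ω₀×Iω₀ = (0.0021, 0.0018, -0.0315)
I·α + gyro = (-0.0800, -0.1200, 0.0600)
Δv = v₁−v₀ = (-0.06666667, -0.00266667, -0.01866667)
applied force F = (-2.5000, -0.1000, -0.7000)

F = (-2.5000, -0.1000, -0.7000)
τ = (-0.0800, -0.1200, 0.0600)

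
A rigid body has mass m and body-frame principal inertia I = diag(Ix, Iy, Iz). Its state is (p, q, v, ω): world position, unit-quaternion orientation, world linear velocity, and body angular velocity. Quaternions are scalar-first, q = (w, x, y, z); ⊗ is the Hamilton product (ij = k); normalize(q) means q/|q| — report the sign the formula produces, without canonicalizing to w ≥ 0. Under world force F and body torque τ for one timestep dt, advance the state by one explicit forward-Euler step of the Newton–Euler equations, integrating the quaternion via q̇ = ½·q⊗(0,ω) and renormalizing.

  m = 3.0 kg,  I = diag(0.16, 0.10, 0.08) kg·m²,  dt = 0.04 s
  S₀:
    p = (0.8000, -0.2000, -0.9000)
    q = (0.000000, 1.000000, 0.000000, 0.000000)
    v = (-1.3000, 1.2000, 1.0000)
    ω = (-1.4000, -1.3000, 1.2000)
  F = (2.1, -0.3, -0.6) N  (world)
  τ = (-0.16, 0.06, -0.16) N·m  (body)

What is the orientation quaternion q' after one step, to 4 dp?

q' = (0.0280, 0.9990, -0.0240, -0.0260)

2q̇ = q⊗(0,ω) = (1.4000000, 0.0000000, -1.2000000, -1.3000000)
q' = normalize(q + ½dt·q⊗(0,ω)) = (0.0280, 0.9990, -0.0240, -0.0260)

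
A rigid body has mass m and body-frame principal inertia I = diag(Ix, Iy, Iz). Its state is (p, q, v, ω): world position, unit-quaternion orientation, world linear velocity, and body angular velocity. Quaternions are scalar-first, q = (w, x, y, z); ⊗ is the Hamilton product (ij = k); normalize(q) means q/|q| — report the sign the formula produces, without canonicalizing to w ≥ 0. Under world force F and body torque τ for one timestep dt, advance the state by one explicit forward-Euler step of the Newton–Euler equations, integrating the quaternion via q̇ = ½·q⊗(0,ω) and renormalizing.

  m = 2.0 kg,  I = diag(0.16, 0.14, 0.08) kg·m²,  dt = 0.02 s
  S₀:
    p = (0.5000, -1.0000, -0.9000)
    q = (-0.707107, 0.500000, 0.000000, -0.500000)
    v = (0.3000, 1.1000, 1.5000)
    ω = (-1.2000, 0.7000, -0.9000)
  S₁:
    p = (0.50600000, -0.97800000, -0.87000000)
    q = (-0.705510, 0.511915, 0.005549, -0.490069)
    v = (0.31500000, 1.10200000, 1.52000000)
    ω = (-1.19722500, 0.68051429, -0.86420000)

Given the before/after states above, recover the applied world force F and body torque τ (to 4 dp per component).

F = (1.5000, 0.2000, 2.0000)
τ = (0.0600, -0.0500, 0.1600)

Δv = v₁−v₀ = (0.01500000, 0.00200000, 0.02000000)
m·(v₁−v₀)/dt = (1.5000, 0.2000, 2.0000)
Δω = ω₁−ω₀ = (0.00277500, -0.01948571, 0.03580000)
gyro term ω₀×Iω₀ = (0.0378, 0.0864, 0.0168)
τ = I·(Δω/dt) + ω₀×(Iω₀) = (0.0600, -0.0500, 0.1600)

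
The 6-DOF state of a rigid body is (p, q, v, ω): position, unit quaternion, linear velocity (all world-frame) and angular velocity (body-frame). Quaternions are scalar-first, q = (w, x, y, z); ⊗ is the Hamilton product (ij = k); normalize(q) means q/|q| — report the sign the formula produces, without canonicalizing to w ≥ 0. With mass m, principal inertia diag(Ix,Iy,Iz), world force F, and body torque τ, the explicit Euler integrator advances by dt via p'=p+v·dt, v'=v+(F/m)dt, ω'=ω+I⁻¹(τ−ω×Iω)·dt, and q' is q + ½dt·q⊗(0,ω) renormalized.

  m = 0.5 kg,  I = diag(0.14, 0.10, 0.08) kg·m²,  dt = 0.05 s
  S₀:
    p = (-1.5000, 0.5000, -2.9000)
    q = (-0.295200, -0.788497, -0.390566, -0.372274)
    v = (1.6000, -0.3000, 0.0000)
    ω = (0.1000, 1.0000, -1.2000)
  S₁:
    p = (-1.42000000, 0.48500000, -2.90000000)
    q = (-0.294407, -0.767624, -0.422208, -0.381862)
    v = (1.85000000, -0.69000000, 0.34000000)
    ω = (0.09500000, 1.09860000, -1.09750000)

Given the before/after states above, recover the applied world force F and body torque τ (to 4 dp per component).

F = (2.5000, -3.9000, 3.4000)
τ = (0.0100, 0.1900, 0.1600)

Δω = ω₁−ω₀ = (-0.00500000, 0.09860000, 0.10250000)
precession coupling = (0.0240, -0.0072, -0.0040)
applied torque τ = (0.0100, 0.1900, 0.1600)
velocity change Δv = (0.25000000, -0.39000000, 0.34000000)
F = m·Δv/dt = (2.5000, -3.9000, 3.4000)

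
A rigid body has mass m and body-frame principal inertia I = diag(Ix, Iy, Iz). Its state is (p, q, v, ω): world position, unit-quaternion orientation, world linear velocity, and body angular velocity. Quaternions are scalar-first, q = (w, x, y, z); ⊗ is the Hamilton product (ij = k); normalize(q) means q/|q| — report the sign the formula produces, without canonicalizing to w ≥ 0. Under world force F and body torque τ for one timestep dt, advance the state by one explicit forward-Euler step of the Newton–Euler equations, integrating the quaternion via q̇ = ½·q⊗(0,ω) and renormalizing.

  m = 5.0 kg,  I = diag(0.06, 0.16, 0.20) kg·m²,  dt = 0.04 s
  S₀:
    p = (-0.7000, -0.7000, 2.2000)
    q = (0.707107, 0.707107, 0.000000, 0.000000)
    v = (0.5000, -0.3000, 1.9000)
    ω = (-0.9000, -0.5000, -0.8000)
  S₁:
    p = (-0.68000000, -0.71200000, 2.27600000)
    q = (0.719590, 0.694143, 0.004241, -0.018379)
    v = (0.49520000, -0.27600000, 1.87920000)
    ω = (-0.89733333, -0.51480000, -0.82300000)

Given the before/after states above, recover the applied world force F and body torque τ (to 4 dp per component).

velocity change Δv = (-0.00480000, 0.02400000, -0.02080000)
F = m·Δv/dt = (-0.6000, 3.0000, -2.6000)
Δω = ω₁−ω₀ = (0.00266667, -0.01480000, -0.02300000)
I·α + gyro = (0.0200, -0.1600, -0.0700)

F = (-0.6000, 3.0000, -2.6000)
τ = (0.0200, -0.1600, -0.0700)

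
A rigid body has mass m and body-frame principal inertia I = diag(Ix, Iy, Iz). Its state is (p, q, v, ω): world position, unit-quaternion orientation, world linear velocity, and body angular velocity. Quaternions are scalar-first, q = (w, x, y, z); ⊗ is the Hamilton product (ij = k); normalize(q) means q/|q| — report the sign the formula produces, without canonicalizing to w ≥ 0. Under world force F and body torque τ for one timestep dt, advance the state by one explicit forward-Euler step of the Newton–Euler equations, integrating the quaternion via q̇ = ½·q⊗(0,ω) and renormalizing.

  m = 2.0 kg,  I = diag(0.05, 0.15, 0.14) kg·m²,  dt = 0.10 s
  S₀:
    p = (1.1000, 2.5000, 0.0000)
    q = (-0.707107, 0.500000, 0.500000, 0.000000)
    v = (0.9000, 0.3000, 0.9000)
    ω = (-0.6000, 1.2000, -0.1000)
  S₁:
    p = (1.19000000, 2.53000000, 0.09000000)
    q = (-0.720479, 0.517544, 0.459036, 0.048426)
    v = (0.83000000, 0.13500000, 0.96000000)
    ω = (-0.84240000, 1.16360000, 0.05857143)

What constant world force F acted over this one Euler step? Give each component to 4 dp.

v₁ − v₀ = (-0.07000000, -0.16500000, 0.06000000)
F = m·Δv/dt = (-1.4000, -3.3000, 1.2000)

F = (-1.4000, -3.3000, 1.2000)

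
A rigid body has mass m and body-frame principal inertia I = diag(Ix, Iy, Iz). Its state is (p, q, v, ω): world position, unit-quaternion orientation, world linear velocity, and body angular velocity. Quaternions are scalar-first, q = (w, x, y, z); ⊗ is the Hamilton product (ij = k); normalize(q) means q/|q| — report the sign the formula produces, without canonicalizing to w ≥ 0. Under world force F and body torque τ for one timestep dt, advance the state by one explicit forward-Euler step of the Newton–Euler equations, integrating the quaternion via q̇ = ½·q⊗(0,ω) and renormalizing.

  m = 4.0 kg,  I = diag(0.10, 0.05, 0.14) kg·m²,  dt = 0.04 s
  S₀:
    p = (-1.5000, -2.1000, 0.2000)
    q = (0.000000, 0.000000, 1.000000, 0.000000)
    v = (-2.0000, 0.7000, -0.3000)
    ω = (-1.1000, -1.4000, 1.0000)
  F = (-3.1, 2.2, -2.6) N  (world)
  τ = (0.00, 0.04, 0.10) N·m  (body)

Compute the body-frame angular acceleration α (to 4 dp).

α = (1.2600, -0.0800, 1.2643)

precession coupling ω×(Iω) = (-0.1260, 0.0440, -0.0770)
angular accel α = (1.2600, -0.0800, 1.2643)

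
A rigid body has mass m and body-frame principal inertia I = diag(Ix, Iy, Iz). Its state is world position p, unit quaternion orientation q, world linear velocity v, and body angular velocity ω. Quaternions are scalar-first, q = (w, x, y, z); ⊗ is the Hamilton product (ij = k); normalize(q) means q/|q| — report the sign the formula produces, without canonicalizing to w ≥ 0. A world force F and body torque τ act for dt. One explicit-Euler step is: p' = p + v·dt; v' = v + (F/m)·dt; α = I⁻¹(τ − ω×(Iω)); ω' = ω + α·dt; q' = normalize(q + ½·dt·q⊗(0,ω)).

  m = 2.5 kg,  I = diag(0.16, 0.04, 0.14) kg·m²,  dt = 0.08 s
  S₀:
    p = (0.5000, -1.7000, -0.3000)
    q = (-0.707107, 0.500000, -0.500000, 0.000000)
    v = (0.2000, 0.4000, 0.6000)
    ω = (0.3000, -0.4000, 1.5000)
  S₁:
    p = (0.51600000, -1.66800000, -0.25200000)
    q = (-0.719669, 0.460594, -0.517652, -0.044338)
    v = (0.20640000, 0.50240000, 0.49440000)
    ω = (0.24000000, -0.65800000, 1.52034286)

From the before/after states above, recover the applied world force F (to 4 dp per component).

v₁ − v₀ = (0.00640000, 0.10240000, -0.10560000)
F = m·Δv/dt = (0.2000, 3.2000, -3.3000)

F = (0.2000, 3.2000, -3.3000)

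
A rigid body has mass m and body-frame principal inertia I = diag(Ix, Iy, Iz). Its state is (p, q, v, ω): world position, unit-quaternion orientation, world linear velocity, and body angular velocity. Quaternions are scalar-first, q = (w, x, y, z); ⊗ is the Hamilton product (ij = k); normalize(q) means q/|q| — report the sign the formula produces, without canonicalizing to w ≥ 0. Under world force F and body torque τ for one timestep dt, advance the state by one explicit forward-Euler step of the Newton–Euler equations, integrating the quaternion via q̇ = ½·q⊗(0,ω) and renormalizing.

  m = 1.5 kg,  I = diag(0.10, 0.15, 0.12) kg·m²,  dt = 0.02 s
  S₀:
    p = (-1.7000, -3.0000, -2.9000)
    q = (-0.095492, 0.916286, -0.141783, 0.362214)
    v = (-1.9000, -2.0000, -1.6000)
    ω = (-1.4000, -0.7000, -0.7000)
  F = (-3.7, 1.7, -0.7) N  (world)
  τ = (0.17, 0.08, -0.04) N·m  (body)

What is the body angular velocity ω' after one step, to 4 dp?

ω' = (-1.3631, -0.6867, -0.7148)

angular accel α = (1.8470, 0.6640, -0.7417)
ω + α·dt = (-1.3631, -0.6867, -0.7148)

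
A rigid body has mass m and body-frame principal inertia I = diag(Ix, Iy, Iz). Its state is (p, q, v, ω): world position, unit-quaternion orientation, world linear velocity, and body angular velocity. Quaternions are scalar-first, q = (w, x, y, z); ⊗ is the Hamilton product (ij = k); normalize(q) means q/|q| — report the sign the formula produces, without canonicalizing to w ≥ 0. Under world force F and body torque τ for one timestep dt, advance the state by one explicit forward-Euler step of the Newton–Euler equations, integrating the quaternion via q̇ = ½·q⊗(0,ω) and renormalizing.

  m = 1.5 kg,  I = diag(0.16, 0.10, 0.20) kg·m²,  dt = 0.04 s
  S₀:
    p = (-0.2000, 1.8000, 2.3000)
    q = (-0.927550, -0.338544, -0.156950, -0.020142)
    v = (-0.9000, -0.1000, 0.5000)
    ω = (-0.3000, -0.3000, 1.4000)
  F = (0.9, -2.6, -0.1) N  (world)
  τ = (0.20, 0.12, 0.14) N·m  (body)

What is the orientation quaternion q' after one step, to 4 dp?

q' = (-0.9296, -0.3373, -0.1417, -0.0450)

2q̇ = q⊗(0,ω) = (-0.1204494, 0.0524924, 0.7582692, -1.2440918)
updated quaternion q' = (-0.9296, -0.3373, -0.1417, -0.0450)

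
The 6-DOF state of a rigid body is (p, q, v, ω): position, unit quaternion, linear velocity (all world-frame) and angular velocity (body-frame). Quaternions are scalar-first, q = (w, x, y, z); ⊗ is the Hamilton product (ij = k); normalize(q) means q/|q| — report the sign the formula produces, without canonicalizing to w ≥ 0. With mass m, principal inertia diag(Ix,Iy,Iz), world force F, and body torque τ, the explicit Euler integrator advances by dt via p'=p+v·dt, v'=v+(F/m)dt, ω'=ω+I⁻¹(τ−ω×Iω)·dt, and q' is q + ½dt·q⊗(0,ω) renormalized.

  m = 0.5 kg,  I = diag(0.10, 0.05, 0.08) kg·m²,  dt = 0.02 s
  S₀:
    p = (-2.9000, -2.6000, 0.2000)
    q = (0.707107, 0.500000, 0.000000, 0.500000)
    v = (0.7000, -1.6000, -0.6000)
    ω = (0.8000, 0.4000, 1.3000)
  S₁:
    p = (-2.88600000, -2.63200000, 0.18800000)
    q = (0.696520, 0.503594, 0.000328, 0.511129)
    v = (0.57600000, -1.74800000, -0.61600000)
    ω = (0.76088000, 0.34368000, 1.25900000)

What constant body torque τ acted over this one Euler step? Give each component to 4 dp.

τ = (-0.1800, -0.1200, -0.1800)

ω₁ − ω₀ = (-0.03912000, -0.05632000, -0.04100000)
τ = I·(Δω/dt) + ω₀×(Iω₀) = (-0.1800, -0.1200, -0.1800)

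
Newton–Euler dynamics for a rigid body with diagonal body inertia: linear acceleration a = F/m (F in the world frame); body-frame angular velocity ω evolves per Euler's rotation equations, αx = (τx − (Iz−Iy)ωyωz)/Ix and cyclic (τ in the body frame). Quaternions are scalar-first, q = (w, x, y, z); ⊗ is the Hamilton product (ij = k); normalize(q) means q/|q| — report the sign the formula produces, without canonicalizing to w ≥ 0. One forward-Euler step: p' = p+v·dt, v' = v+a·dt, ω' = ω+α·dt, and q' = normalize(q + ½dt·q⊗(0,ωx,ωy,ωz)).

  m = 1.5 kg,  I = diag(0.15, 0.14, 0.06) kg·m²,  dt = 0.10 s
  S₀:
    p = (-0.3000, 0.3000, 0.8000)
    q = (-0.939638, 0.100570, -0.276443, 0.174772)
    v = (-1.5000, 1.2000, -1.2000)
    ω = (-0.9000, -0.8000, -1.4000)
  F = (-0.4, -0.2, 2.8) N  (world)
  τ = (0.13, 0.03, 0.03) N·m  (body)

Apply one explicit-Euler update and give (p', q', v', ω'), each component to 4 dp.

angular accel α = (1.4640, -0.5957, 0.6200)
ω' = ω + α·dt = (-0.7536, -0.8596, -1.3380)
Hamilton product q⊗(0,ω) = (0.1140394, 1.3725120, 0.7352136, 0.9862385)
updated quaternion q' = (-0.9300, 0.1685, -0.2387, 0.2231)
new position p' = (-0.4500, 0.4200, 0.6800)
v' = v + a·dt = (-1.5267, 1.1867, -1.0133)

p' = (-0.4500, 0.4200, 0.6800)
q' = (-0.9300, 0.1685, -0.2387, 0.2231)
v' = (-1.5267, 1.1867, -1.0133)
ω' = (-0.7536, -0.8596, -1.3380)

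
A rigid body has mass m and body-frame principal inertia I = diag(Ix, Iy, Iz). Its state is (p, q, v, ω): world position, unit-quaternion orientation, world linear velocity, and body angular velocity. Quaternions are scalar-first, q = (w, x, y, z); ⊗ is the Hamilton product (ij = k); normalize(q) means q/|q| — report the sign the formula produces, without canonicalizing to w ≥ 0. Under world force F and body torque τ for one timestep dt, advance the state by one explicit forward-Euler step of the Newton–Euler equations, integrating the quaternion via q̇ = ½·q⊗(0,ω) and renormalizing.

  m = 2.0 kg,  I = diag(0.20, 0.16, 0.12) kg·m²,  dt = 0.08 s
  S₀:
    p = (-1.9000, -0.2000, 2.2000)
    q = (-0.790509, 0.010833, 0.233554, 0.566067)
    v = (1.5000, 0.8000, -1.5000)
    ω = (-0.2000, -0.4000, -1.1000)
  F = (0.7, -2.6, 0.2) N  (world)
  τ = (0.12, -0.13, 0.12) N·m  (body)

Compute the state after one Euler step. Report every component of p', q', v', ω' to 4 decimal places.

precession coupling ω×(Iω) = (-0.0176, 0.0176, -0.0032)
(τ − ω×Iω)/I = (0.6880, -0.9225, 1.0267)
ω + α·dt = (-0.1450, -0.4738, -1.0179)
Hamilton product q⊗(0,ω) = (0.7182619, 0.1276192, 0.2149065, 0.9119375)
q + ½dt·q⊗(0,ω), renormalized = (-0.7609, 0.0159, 0.2419, 0.6019)
linear accel F/m = (0.3500, -1.3000, 0.1000)
p + v·dt = (-1.7800, -0.1360, 2.0800)
new velocity v' = (1.5280, 0.6960, -1.4920)

p' = (-1.7800, -0.1360, 2.0800)
q' = (-0.7609, 0.0159, 0.2419, 0.6019)
v' = (1.5280, 0.6960, -1.4920)
ω' = (-0.1450, -0.4738, -1.0179)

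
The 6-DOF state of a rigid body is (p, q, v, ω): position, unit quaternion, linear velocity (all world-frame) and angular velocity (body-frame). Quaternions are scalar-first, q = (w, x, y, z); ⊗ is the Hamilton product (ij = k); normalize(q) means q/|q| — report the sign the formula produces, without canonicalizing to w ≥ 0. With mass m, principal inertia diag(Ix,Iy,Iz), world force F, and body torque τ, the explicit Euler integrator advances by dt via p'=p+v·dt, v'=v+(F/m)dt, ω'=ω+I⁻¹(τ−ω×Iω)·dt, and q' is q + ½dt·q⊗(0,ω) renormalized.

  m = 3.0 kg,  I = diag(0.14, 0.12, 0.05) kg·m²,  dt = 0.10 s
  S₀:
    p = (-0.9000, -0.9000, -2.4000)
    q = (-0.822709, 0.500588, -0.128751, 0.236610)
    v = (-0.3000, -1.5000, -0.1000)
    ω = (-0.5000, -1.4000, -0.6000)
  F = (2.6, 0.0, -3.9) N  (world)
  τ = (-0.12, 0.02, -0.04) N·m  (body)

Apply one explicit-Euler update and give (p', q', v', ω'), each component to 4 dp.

p' = (-0.9300, -1.0500, -2.4100)
q' = (-0.8095, 0.5398, -0.0619, 0.2223)
v' = (-0.2133, -1.5000, -0.2300)
ω' = (-0.5437, -1.4058, -0.6520)

new position p' = (-0.9300, -1.0500, -2.4100)
new velocity v' = (-0.2133, -1.5000, -0.2300)
gyro term ω×Iω = (-0.0588, 0.0270, -0.0140)
(τ − ω×Iω)/I = (-0.4371, -0.0583, -0.5200)
ω' = ω + α·dt = (-0.5437, -1.4058, -0.6520)
2q̇ = q⊗(0,ω) = (0.2120086, 0.8198591, 1.3338404, -0.2715733)
q + ½dt·q⊗(0,ω), renormalized = (-0.8095, 0.5398, -0.0619, 0.2223)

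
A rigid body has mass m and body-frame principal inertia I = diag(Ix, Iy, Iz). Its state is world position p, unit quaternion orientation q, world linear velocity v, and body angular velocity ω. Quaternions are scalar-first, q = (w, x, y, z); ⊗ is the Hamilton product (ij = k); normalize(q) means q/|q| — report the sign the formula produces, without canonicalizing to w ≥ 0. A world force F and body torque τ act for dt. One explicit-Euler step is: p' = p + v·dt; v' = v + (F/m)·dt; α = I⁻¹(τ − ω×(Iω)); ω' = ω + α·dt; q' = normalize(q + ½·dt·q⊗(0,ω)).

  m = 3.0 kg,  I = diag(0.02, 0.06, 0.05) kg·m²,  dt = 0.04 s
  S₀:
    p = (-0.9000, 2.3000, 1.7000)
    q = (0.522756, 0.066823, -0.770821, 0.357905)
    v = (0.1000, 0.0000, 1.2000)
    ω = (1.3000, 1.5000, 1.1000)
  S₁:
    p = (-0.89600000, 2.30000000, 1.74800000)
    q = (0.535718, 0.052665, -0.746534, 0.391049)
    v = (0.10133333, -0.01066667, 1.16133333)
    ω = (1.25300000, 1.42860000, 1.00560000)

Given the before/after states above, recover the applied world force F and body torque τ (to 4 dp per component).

F = (0.1000, -0.8000, -2.9000)
τ = (-0.0400, -0.1500, -0.0400)

rate change Δω = (-0.04700000, -0.07140000, -0.09440000)
I·α + gyro = (-0.0400, -0.1500, -0.0400)
Δv = v₁−v₀ = (0.00133333, -0.01066667, -0.03866667)
m·(v₁−v₀)/dt = (0.1000, -0.8000, -2.9000)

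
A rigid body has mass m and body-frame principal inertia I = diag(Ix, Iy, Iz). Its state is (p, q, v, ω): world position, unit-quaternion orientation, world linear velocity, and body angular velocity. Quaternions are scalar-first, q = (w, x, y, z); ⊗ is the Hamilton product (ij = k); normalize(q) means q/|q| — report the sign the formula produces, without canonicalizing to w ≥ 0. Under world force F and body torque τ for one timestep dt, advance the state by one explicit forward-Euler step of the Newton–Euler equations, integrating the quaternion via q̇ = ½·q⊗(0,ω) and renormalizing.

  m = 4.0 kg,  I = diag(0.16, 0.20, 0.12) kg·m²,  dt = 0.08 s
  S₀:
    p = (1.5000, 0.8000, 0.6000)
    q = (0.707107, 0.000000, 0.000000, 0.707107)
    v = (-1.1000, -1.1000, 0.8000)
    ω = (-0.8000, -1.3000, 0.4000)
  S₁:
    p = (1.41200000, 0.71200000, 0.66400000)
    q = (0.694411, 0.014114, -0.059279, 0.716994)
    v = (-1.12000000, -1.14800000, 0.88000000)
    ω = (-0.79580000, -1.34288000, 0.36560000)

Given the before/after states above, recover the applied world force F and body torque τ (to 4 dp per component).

ω₁ − ω₀ = (0.00420000, -0.04288000, -0.03440000)
I·α + gyro = (0.0500, -0.1200, -0.0100)
Δv = v₁−v₀ = (-0.02000000, -0.04800000, 0.08000000)
m·(v₁−v₀)/dt = (-1.0000, -2.4000, 4.0000)

F = (-1.0000, -2.4000, 4.0000)
τ = (0.0500, -0.1200, -0.0100)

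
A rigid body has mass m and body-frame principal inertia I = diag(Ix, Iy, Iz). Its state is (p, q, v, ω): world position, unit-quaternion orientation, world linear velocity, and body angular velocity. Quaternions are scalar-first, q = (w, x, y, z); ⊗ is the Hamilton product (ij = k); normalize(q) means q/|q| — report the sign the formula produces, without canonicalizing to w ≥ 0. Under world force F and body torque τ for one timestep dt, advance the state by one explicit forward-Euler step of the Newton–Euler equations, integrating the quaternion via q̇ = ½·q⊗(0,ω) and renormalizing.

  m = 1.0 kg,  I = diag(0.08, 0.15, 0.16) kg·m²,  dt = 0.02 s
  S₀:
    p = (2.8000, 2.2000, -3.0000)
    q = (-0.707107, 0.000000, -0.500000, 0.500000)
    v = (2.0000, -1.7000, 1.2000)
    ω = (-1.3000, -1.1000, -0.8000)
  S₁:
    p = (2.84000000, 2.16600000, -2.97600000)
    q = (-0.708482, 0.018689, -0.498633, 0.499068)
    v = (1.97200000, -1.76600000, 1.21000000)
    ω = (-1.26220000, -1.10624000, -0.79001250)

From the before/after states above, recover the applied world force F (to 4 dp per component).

Δv = v₁−v₀ = (-0.02800000, -0.06600000, 0.01000000)
F = m·Δv/dt = (-1.4000, -3.3000, 0.5000)

F = (-1.4000, -3.3000, 0.5000)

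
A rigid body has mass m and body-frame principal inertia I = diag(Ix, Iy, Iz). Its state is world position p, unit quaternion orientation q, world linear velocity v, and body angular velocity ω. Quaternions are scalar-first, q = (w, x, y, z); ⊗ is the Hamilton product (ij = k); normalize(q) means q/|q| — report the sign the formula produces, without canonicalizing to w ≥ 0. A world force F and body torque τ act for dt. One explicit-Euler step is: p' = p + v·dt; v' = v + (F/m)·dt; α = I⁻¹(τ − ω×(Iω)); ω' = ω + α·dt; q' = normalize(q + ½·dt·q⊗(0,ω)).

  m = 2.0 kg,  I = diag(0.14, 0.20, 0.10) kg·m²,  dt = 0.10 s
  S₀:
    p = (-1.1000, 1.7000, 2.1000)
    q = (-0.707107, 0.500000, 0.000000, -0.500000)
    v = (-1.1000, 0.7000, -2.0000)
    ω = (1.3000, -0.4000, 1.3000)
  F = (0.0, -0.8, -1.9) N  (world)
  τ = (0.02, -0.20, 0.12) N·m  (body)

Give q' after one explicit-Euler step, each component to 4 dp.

Hamilton product q⊗(0,ω) = (0.0000000, -1.1192391, -1.0171572, -1.1192391)
q' = normalize(q + ½dt·q⊗(0,ω)) = (-0.7040, 0.4421, -0.0506, -0.5535)

q' = (-0.7040, 0.4421, -0.0506, -0.5535)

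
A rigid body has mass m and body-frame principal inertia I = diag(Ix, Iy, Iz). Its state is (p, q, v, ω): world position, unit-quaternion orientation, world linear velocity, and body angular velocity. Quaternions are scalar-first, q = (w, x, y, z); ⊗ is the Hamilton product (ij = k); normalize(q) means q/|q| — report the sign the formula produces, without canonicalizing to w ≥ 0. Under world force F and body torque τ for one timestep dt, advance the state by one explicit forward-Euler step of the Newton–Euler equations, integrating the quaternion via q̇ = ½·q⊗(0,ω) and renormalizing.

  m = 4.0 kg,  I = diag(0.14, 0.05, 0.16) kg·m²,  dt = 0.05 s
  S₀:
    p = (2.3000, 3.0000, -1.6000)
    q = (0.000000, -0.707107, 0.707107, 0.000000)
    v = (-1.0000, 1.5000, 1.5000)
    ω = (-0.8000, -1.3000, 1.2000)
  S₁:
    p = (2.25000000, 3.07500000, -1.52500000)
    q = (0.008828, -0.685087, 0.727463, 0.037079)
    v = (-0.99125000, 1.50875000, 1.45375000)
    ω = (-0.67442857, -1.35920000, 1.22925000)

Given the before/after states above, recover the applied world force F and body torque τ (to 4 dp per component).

velocity change Δv = (0.00875000, 0.00875000, -0.04625000)
applied force F = (0.7000, 0.7000, -3.7000)
Δω = ω₁−ω₀ = (0.12557143, -0.05920000, 0.02925000)
ω₀×(Iω₀) = (-0.1716, 0.0192, -0.0936)
applied torque τ = (0.1800, -0.0400, 0.0000)

F = (0.7000, 0.7000, -3.7000)
τ = (0.1800, -0.0400, 0.0000)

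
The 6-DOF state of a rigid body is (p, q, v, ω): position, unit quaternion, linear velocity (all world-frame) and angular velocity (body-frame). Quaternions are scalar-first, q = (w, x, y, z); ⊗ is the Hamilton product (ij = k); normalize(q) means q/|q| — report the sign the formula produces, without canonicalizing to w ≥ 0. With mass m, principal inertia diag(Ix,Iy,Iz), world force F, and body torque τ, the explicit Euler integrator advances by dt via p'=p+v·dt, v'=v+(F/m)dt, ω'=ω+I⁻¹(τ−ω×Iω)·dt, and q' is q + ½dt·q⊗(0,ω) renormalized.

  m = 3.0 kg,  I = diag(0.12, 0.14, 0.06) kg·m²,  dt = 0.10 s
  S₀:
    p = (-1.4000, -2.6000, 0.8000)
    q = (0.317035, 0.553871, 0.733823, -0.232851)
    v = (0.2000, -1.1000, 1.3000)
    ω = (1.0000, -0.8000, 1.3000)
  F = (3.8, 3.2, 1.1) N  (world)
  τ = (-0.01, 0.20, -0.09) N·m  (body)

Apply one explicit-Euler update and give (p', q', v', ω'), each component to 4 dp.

p' = (-1.3800, -2.7100, 0.9300)
q' = (0.3324, 0.6056, 0.6707, -0.2700)
v' = (0.3267, -0.9933, 1.3367)
ω' = (0.9223, -0.7129, 1.1767)

p + v·dt = (-1.3800, -2.7100, 0.9300)
v' = v + a·dt = (0.3267, -0.9933, 1.3367)
(τ − ω×Iω)/I = (-0.7767, 0.8714, -1.2333)
new body rate ω' = (0.9223, -0.7129, 1.1767)
Hamilton product q⊗(0,ω) = (0.3358937, 1.0847241, -1.2065113, -0.7647743)
q + ½dt·q⊗(0,ω), renormalized = (0.3324, 0.6056, 0.6707, -0.2700)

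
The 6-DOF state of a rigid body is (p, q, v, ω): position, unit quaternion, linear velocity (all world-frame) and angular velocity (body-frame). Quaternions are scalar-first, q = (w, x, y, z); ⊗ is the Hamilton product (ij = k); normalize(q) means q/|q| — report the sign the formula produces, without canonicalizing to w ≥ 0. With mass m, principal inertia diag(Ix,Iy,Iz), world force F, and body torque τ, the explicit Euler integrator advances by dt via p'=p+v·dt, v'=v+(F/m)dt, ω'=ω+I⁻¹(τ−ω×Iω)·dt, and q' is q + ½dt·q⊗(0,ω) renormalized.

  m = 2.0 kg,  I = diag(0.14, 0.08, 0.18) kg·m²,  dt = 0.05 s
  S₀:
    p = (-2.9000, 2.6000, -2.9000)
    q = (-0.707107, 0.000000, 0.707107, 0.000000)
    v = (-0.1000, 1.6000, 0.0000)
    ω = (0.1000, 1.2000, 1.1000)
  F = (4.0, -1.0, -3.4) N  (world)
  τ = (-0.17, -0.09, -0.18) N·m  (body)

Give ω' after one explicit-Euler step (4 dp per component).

angular accel α = (-2.1571, -1.0700, -0.9600)
ω + α·dt = (-0.0079, 1.1465, 1.0520)

ω' = (-0.0079, 1.1465, 1.0520)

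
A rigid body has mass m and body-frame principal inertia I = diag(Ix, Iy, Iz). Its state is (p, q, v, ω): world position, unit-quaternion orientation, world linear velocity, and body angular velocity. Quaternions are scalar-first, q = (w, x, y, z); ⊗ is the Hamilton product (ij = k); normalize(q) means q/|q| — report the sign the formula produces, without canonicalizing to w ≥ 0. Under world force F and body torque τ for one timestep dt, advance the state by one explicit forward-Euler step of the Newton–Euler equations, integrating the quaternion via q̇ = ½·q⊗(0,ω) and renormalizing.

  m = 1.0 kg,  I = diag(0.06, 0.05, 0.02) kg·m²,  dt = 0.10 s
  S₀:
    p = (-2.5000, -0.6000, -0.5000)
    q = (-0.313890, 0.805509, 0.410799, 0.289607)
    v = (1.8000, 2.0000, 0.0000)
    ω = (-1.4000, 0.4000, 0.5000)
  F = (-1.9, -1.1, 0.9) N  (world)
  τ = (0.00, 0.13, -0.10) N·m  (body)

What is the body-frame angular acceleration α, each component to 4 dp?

ω×(Iω) gyroscopic = (-0.0060, -0.0280, 0.0056)
(τ − ω×Iω)/I = (0.1000, 3.1600, -5.2800)

α = (0.1000, 3.1600, -5.2800)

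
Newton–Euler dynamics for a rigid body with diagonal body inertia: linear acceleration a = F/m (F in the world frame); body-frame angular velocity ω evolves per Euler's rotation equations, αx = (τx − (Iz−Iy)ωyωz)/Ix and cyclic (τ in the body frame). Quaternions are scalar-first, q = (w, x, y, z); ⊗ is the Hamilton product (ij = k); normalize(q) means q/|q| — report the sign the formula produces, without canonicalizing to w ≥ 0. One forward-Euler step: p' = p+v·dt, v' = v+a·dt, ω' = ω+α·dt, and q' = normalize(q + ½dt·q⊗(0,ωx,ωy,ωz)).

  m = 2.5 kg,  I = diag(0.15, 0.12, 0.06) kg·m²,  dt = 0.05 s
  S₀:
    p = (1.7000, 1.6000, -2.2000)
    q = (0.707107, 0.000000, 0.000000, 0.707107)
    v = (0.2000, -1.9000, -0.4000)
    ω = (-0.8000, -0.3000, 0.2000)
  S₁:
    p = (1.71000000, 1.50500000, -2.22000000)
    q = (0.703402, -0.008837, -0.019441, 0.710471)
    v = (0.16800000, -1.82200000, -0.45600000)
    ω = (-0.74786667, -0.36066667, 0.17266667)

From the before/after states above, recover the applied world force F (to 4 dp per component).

velocity change Δv = (-0.03200000, 0.07800000, -0.05600000)
applied force F = (-1.6000, 3.9000, -2.8000)

F = (-1.6000, 3.9000, -2.8000)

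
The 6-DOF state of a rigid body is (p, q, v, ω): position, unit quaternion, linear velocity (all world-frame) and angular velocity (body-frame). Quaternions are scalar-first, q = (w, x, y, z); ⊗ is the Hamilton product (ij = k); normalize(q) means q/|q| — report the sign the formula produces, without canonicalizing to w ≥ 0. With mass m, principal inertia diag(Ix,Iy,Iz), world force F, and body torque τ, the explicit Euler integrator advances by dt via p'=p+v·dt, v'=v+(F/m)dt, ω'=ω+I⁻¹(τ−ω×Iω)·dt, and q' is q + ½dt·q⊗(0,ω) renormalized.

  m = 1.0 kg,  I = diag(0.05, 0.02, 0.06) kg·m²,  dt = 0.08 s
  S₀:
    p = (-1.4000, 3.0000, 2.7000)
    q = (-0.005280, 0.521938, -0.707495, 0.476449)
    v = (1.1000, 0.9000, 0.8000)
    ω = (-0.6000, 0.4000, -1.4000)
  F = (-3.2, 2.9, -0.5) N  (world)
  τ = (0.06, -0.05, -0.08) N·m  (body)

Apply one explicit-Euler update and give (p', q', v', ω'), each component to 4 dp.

p + v·dt = (-1.3120, 3.0720, 2.7640)
v + (F/m)dt = (0.8440, 1.1320, 0.7600)
α = I⁻¹(τ − ω×Iω) = (1.6480, -2.0800, -1.4533)
ω + α·dt = (-0.4682, 0.2336, -1.5163)
q⊗(0,ω) = (1.2631894, 0.8030814, 0.4427318, -0.2083298)
q' = normalize(q + ½dt·q⊗(0,ω)) = (0.0452, 0.5530, -0.6884, 0.4672)

p' = (-1.3120, 3.0720, 2.7640)
q' = (0.0452, 0.5530, -0.6884, 0.4672)
v' = (0.8440, 1.1320, 0.7600)
ω' = (-0.4682, 0.2336, -1.5163)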